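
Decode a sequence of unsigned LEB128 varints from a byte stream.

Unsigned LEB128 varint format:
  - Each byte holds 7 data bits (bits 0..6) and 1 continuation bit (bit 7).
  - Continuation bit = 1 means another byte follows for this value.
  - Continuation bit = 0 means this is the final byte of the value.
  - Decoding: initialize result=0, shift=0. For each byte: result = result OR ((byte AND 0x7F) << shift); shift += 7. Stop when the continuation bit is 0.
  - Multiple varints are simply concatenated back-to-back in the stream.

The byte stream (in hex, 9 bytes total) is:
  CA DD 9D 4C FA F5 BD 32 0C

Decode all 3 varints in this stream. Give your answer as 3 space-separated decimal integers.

  byte[0]=0xCA cont=1 payload=0x4A=74: acc |= 74<<0 -> acc=74 shift=7
  byte[1]=0xDD cont=1 payload=0x5D=93: acc |= 93<<7 -> acc=11978 shift=14
  byte[2]=0x9D cont=1 payload=0x1D=29: acc |= 29<<14 -> acc=487114 shift=21
  byte[3]=0x4C cont=0 payload=0x4C=76: acc |= 76<<21 -> acc=159870666 shift=28 [end]
Varint 1: bytes[0:4] = CA DD 9D 4C -> value 159870666 (4 byte(s))
  byte[4]=0xFA cont=1 payload=0x7A=122: acc |= 122<<0 -> acc=122 shift=7
  byte[5]=0xF5 cont=1 payload=0x75=117: acc |= 117<<7 -> acc=15098 shift=14
  byte[6]=0xBD cont=1 payload=0x3D=61: acc |= 61<<14 -> acc=1014522 shift=21
  byte[7]=0x32 cont=0 payload=0x32=50: acc |= 50<<21 -> acc=105872122 shift=28 [end]
Varint 2: bytes[4:8] = FA F5 BD 32 -> value 105872122 (4 byte(s))
  byte[8]=0x0C cont=0 payload=0x0C=12: acc |= 12<<0 -> acc=12 shift=7 [end]
Varint 3: bytes[8:9] = 0C -> value 12 (1 byte(s))

Answer: 159870666 105872122 12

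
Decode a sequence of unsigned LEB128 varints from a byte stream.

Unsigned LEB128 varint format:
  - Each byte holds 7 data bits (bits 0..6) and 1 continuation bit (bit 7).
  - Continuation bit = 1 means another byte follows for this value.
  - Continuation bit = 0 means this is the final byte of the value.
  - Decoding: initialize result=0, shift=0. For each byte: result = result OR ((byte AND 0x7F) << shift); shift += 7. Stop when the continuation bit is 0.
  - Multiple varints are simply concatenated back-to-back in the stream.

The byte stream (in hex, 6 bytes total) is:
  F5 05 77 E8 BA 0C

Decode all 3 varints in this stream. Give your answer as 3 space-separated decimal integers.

Answer: 757 119 204136

Derivation:
  byte[0]=0xF5 cont=1 payload=0x75=117: acc |= 117<<0 -> acc=117 shift=7
  byte[1]=0x05 cont=0 payload=0x05=5: acc |= 5<<7 -> acc=757 shift=14 [end]
Varint 1: bytes[0:2] = F5 05 -> value 757 (2 byte(s))
  byte[2]=0x77 cont=0 payload=0x77=119: acc |= 119<<0 -> acc=119 shift=7 [end]
Varint 2: bytes[2:3] = 77 -> value 119 (1 byte(s))
  byte[3]=0xE8 cont=1 payload=0x68=104: acc |= 104<<0 -> acc=104 shift=7
  byte[4]=0xBA cont=1 payload=0x3A=58: acc |= 58<<7 -> acc=7528 shift=14
  byte[5]=0x0C cont=0 payload=0x0C=12: acc |= 12<<14 -> acc=204136 shift=21 [end]
Varint 3: bytes[3:6] = E8 BA 0C -> value 204136 (3 byte(s))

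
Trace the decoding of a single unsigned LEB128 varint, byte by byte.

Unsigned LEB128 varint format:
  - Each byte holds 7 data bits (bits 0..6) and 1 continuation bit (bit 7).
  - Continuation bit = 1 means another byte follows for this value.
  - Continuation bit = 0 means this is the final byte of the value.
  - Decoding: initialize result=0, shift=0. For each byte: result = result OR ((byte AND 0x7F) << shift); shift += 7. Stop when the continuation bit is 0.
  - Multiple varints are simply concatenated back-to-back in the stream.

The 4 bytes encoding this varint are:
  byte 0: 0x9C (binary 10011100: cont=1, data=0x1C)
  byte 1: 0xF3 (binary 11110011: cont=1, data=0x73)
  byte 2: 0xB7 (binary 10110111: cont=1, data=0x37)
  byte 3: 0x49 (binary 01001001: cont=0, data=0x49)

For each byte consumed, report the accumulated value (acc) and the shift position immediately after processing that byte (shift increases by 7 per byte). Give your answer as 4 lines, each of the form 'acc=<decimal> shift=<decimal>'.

Answer: acc=28 shift=7
acc=14748 shift=14
acc=915868 shift=21
acc=154007964 shift=28

Derivation:
byte 0=0x9C: payload=0x1C=28, contrib = 28<<0 = 28; acc -> 28, shift -> 7
byte 1=0xF3: payload=0x73=115, contrib = 115<<7 = 14720; acc -> 14748, shift -> 14
byte 2=0xB7: payload=0x37=55, contrib = 55<<14 = 901120; acc -> 915868, shift -> 21
byte 3=0x49: payload=0x49=73, contrib = 73<<21 = 153092096; acc -> 154007964, shift -> 28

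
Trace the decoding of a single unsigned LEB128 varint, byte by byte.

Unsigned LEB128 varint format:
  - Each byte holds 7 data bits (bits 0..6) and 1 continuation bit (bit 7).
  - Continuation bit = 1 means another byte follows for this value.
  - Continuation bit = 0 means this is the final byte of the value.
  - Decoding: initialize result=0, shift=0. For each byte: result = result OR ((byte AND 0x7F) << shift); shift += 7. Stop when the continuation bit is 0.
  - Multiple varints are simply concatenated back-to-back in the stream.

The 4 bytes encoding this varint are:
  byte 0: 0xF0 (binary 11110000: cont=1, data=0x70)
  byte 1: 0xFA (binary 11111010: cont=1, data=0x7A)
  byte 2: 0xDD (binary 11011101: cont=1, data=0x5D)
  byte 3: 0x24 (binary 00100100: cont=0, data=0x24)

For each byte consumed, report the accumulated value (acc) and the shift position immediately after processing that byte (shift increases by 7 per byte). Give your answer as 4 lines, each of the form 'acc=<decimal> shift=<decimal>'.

byte 0=0xF0: payload=0x70=112, contrib = 112<<0 = 112; acc -> 112, shift -> 7
byte 1=0xFA: payload=0x7A=122, contrib = 122<<7 = 15616; acc -> 15728, shift -> 14
byte 2=0xDD: payload=0x5D=93, contrib = 93<<14 = 1523712; acc -> 1539440, shift -> 21
byte 3=0x24: payload=0x24=36, contrib = 36<<21 = 75497472; acc -> 77036912, shift -> 28

Answer: acc=112 shift=7
acc=15728 shift=14
acc=1539440 shift=21
acc=77036912 shift=28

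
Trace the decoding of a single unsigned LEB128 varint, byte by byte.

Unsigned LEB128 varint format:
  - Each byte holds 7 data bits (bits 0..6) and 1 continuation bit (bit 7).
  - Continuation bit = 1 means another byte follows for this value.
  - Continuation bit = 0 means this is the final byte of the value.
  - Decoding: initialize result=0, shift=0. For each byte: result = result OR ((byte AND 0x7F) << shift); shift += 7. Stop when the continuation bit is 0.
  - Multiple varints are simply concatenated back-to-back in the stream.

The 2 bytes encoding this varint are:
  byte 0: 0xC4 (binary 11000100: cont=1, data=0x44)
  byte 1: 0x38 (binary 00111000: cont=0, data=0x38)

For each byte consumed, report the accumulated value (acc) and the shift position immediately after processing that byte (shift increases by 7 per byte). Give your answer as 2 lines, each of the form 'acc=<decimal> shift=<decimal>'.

Answer: acc=68 shift=7
acc=7236 shift=14

Derivation:
byte 0=0xC4: payload=0x44=68, contrib = 68<<0 = 68; acc -> 68, shift -> 7
byte 1=0x38: payload=0x38=56, contrib = 56<<7 = 7168; acc -> 7236, shift -> 14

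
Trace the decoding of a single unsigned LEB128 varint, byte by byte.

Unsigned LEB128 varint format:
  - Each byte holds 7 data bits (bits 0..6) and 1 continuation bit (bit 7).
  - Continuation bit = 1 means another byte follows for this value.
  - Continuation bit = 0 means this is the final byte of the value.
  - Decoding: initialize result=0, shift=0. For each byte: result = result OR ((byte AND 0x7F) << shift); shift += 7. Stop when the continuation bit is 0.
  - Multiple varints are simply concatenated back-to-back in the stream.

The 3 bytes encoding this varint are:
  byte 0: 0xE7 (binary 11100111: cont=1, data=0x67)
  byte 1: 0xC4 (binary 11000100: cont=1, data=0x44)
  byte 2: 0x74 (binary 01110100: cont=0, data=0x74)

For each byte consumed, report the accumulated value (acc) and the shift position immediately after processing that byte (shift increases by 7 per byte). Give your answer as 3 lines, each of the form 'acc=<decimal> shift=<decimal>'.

Answer: acc=103 shift=7
acc=8807 shift=14
acc=1909351 shift=21

Derivation:
byte 0=0xE7: payload=0x67=103, contrib = 103<<0 = 103; acc -> 103, shift -> 7
byte 1=0xC4: payload=0x44=68, contrib = 68<<7 = 8704; acc -> 8807, shift -> 14
byte 2=0x74: payload=0x74=116, contrib = 116<<14 = 1900544; acc -> 1909351, shift -> 21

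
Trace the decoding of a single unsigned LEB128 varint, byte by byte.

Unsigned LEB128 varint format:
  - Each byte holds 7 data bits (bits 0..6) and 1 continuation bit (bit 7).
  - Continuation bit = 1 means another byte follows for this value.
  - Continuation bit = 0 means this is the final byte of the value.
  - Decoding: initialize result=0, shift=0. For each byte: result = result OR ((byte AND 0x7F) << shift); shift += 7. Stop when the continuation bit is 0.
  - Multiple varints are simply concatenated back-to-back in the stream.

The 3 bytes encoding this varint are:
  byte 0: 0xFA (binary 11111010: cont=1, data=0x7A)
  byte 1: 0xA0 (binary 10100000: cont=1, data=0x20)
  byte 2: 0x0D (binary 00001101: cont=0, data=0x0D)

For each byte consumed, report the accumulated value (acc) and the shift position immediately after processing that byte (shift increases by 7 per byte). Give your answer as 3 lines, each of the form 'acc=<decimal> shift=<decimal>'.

byte 0=0xFA: payload=0x7A=122, contrib = 122<<0 = 122; acc -> 122, shift -> 7
byte 1=0xA0: payload=0x20=32, contrib = 32<<7 = 4096; acc -> 4218, shift -> 14
byte 2=0x0D: payload=0x0D=13, contrib = 13<<14 = 212992; acc -> 217210, shift -> 21

Answer: acc=122 shift=7
acc=4218 shift=14
acc=217210 shift=21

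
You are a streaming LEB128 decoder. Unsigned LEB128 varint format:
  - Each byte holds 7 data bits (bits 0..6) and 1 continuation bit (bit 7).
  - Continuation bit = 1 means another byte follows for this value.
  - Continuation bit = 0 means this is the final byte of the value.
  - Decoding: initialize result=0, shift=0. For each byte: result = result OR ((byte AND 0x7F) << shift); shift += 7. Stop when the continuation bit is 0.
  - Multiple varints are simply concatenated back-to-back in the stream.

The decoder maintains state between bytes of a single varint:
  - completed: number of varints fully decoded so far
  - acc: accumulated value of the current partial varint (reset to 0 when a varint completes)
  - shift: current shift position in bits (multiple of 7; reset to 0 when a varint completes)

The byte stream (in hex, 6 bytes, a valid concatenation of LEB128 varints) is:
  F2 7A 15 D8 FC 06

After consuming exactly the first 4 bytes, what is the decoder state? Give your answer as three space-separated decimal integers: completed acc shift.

byte[0]=0xF2 cont=1 payload=0x72: acc |= 114<<0 -> completed=0 acc=114 shift=7
byte[1]=0x7A cont=0 payload=0x7A: varint #1 complete (value=15730); reset -> completed=1 acc=0 shift=0
byte[2]=0x15 cont=0 payload=0x15: varint #2 complete (value=21); reset -> completed=2 acc=0 shift=0
byte[3]=0xD8 cont=1 payload=0x58: acc |= 88<<0 -> completed=2 acc=88 shift=7

Answer: 2 88 7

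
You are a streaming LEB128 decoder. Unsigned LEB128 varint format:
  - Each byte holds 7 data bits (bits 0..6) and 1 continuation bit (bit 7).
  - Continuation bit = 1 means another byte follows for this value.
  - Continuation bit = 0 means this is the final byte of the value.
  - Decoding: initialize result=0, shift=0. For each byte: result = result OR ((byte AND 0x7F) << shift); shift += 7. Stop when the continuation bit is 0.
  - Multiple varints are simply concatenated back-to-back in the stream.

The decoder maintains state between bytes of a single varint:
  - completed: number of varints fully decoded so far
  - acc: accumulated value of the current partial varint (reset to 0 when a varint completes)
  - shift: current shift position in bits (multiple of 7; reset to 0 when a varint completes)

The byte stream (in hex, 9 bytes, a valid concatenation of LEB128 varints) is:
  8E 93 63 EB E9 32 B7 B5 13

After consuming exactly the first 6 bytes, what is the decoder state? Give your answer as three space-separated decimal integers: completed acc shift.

byte[0]=0x8E cont=1 payload=0x0E: acc |= 14<<0 -> completed=0 acc=14 shift=7
byte[1]=0x93 cont=1 payload=0x13: acc |= 19<<7 -> completed=0 acc=2446 shift=14
byte[2]=0x63 cont=0 payload=0x63: varint #1 complete (value=1624462); reset -> completed=1 acc=0 shift=0
byte[3]=0xEB cont=1 payload=0x6B: acc |= 107<<0 -> completed=1 acc=107 shift=7
byte[4]=0xE9 cont=1 payload=0x69: acc |= 105<<7 -> completed=1 acc=13547 shift=14
byte[5]=0x32 cont=0 payload=0x32: varint #2 complete (value=832747); reset -> completed=2 acc=0 shift=0

Answer: 2 0 0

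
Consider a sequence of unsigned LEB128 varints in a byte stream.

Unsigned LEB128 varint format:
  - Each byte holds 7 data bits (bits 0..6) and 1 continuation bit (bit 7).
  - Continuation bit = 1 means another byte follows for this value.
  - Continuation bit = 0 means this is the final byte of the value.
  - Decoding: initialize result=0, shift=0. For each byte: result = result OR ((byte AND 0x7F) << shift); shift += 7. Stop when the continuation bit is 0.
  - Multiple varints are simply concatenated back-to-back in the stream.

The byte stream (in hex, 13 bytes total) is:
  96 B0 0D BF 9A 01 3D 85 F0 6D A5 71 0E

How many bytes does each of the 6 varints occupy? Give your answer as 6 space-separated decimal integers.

Answer: 3 3 1 3 2 1

Derivation:
  byte[0]=0x96 cont=1 payload=0x16=22: acc |= 22<<0 -> acc=22 shift=7
  byte[1]=0xB0 cont=1 payload=0x30=48: acc |= 48<<7 -> acc=6166 shift=14
  byte[2]=0x0D cont=0 payload=0x0D=13: acc |= 13<<14 -> acc=219158 shift=21 [end]
Varint 1: bytes[0:3] = 96 B0 0D -> value 219158 (3 byte(s))
  byte[3]=0xBF cont=1 payload=0x3F=63: acc |= 63<<0 -> acc=63 shift=7
  byte[4]=0x9A cont=1 payload=0x1A=26: acc |= 26<<7 -> acc=3391 shift=14
  byte[5]=0x01 cont=0 payload=0x01=1: acc |= 1<<14 -> acc=19775 shift=21 [end]
Varint 2: bytes[3:6] = BF 9A 01 -> value 19775 (3 byte(s))
  byte[6]=0x3D cont=0 payload=0x3D=61: acc |= 61<<0 -> acc=61 shift=7 [end]
Varint 3: bytes[6:7] = 3D -> value 61 (1 byte(s))
  byte[7]=0x85 cont=1 payload=0x05=5: acc |= 5<<0 -> acc=5 shift=7
  byte[8]=0xF0 cont=1 payload=0x70=112: acc |= 112<<7 -> acc=14341 shift=14
  byte[9]=0x6D cont=0 payload=0x6D=109: acc |= 109<<14 -> acc=1800197 shift=21 [end]
Varint 4: bytes[7:10] = 85 F0 6D -> value 1800197 (3 byte(s))
  byte[10]=0xA5 cont=1 payload=0x25=37: acc |= 37<<0 -> acc=37 shift=7
  byte[11]=0x71 cont=0 payload=0x71=113: acc |= 113<<7 -> acc=14501 shift=14 [end]
Varint 5: bytes[10:12] = A5 71 -> value 14501 (2 byte(s))
  byte[12]=0x0E cont=0 payload=0x0E=14: acc |= 14<<0 -> acc=14 shift=7 [end]
Varint 6: bytes[12:13] = 0E -> value 14 (1 byte(s))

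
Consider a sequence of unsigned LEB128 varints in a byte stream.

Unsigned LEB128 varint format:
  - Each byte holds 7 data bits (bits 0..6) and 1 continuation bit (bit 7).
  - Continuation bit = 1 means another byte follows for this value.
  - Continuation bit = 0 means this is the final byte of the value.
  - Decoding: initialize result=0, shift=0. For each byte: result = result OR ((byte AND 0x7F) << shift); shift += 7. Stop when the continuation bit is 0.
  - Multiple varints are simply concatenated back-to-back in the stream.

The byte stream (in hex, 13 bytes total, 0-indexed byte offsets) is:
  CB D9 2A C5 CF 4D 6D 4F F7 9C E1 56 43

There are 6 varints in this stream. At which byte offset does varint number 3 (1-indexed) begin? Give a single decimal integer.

Answer: 6

Derivation:
  byte[0]=0xCB cont=1 payload=0x4B=75: acc |= 75<<0 -> acc=75 shift=7
  byte[1]=0xD9 cont=1 payload=0x59=89: acc |= 89<<7 -> acc=11467 shift=14
  byte[2]=0x2A cont=0 payload=0x2A=42: acc |= 42<<14 -> acc=699595 shift=21 [end]
Varint 1: bytes[0:3] = CB D9 2A -> value 699595 (3 byte(s))
  byte[3]=0xC5 cont=1 payload=0x45=69: acc |= 69<<0 -> acc=69 shift=7
  byte[4]=0xCF cont=1 payload=0x4F=79: acc |= 79<<7 -> acc=10181 shift=14
  byte[5]=0x4D cont=0 payload=0x4D=77: acc |= 77<<14 -> acc=1271749 shift=21 [end]
Varint 2: bytes[3:6] = C5 CF 4D -> value 1271749 (3 byte(s))
  byte[6]=0x6D cont=0 payload=0x6D=109: acc |= 109<<0 -> acc=109 shift=7 [end]
Varint 3: bytes[6:7] = 6D -> value 109 (1 byte(s))
  byte[7]=0x4F cont=0 payload=0x4F=79: acc |= 79<<0 -> acc=79 shift=7 [end]
Varint 4: bytes[7:8] = 4F -> value 79 (1 byte(s))
  byte[8]=0xF7 cont=1 payload=0x77=119: acc |= 119<<0 -> acc=119 shift=7
  byte[9]=0x9C cont=1 payload=0x1C=28: acc |= 28<<7 -> acc=3703 shift=14
  byte[10]=0xE1 cont=1 payload=0x61=97: acc |= 97<<14 -> acc=1592951 shift=21
  byte[11]=0x56 cont=0 payload=0x56=86: acc |= 86<<21 -> acc=181948023 shift=28 [end]
Varint 5: bytes[8:12] = F7 9C E1 56 -> value 181948023 (4 byte(s))
  byte[12]=0x43 cont=0 payload=0x43=67: acc |= 67<<0 -> acc=67 shift=7 [end]
Varint 6: bytes[12:13] = 43 -> value 67 (1 byte(s))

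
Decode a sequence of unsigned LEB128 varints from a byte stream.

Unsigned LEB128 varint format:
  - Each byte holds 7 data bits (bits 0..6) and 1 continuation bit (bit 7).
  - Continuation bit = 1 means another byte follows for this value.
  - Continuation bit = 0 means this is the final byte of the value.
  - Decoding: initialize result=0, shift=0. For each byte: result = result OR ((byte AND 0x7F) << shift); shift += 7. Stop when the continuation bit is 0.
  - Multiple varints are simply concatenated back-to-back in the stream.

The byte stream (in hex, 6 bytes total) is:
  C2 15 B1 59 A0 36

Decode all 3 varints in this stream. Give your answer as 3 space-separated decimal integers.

Answer: 2754 11441 6944

Derivation:
  byte[0]=0xC2 cont=1 payload=0x42=66: acc |= 66<<0 -> acc=66 shift=7
  byte[1]=0x15 cont=0 payload=0x15=21: acc |= 21<<7 -> acc=2754 shift=14 [end]
Varint 1: bytes[0:2] = C2 15 -> value 2754 (2 byte(s))
  byte[2]=0xB1 cont=1 payload=0x31=49: acc |= 49<<0 -> acc=49 shift=7
  byte[3]=0x59 cont=0 payload=0x59=89: acc |= 89<<7 -> acc=11441 shift=14 [end]
Varint 2: bytes[2:4] = B1 59 -> value 11441 (2 byte(s))
  byte[4]=0xA0 cont=1 payload=0x20=32: acc |= 32<<0 -> acc=32 shift=7
  byte[5]=0x36 cont=0 payload=0x36=54: acc |= 54<<7 -> acc=6944 shift=14 [end]
Varint 3: bytes[4:6] = A0 36 -> value 6944 (2 byte(s))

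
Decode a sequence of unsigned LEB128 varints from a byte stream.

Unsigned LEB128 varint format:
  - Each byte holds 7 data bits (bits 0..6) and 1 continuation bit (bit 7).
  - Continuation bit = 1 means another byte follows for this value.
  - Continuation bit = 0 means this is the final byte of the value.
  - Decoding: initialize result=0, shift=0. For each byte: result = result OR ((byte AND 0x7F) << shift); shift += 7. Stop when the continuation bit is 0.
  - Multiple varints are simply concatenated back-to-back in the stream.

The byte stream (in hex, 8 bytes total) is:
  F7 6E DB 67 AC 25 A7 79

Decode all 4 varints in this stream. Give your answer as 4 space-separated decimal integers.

Answer: 14199 13275 4780 15527

Derivation:
  byte[0]=0xF7 cont=1 payload=0x77=119: acc |= 119<<0 -> acc=119 shift=7
  byte[1]=0x6E cont=0 payload=0x6E=110: acc |= 110<<7 -> acc=14199 shift=14 [end]
Varint 1: bytes[0:2] = F7 6E -> value 14199 (2 byte(s))
  byte[2]=0xDB cont=1 payload=0x5B=91: acc |= 91<<0 -> acc=91 shift=7
  byte[3]=0x67 cont=0 payload=0x67=103: acc |= 103<<7 -> acc=13275 shift=14 [end]
Varint 2: bytes[2:4] = DB 67 -> value 13275 (2 byte(s))
  byte[4]=0xAC cont=1 payload=0x2C=44: acc |= 44<<0 -> acc=44 shift=7
  byte[5]=0x25 cont=0 payload=0x25=37: acc |= 37<<7 -> acc=4780 shift=14 [end]
Varint 3: bytes[4:6] = AC 25 -> value 4780 (2 byte(s))
  byte[6]=0xA7 cont=1 payload=0x27=39: acc |= 39<<0 -> acc=39 shift=7
  byte[7]=0x79 cont=0 payload=0x79=121: acc |= 121<<7 -> acc=15527 shift=14 [end]
Varint 4: bytes[6:8] = A7 79 -> value 15527 (2 byte(s))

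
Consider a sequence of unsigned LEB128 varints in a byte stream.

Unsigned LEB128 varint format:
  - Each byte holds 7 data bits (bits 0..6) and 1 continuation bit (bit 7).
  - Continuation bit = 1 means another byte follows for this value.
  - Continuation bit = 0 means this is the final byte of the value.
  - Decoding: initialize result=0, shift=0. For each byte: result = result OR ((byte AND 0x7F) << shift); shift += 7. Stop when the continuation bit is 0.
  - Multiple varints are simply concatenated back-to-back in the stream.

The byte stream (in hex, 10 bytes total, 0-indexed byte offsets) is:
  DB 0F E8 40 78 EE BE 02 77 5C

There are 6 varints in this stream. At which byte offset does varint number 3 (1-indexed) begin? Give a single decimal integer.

Answer: 4

Derivation:
  byte[0]=0xDB cont=1 payload=0x5B=91: acc |= 91<<0 -> acc=91 shift=7
  byte[1]=0x0F cont=0 payload=0x0F=15: acc |= 15<<7 -> acc=2011 shift=14 [end]
Varint 1: bytes[0:2] = DB 0F -> value 2011 (2 byte(s))
  byte[2]=0xE8 cont=1 payload=0x68=104: acc |= 104<<0 -> acc=104 shift=7
  byte[3]=0x40 cont=0 payload=0x40=64: acc |= 64<<7 -> acc=8296 shift=14 [end]
Varint 2: bytes[2:4] = E8 40 -> value 8296 (2 byte(s))
  byte[4]=0x78 cont=0 payload=0x78=120: acc |= 120<<0 -> acc=120 shift=7 [end]
Varint 3: bytes[4:5] = 78 -> value 120 (1 byte(s))
  byte[5]=0xEE cont=1 payload=0x6E=110: acc |= 110<<0 -> acc=110 shift=7
  byte[6]=0xBE cont=1 payload=0x3E=62: acc |= 62<<7 -> acc=8046 shift=14
  byte[7]=0x02 cont=0 payload=0x02=2: acc |= 2<<14 -> acc=40814 shift=21 [end]
Varint 4: bytes[5:8] = EE BE 02 -> value 40814 (3 byte(s))
  byte[8]=0x77 cont=0 payload=0x77=119: acc |= 119<<0 -> acc=119 shift=7 [end]
Varint 5: bytes[8:9] = 77 -> value 119 (1 byte(s))
  byte[9]=0x5C cont=0 payload=0x5C=92: acc |= 92<<0 -> acc=92 shift=7 [end]
Varint 6: bytes[9:10] = 5C -> value 92 (1 byte(s))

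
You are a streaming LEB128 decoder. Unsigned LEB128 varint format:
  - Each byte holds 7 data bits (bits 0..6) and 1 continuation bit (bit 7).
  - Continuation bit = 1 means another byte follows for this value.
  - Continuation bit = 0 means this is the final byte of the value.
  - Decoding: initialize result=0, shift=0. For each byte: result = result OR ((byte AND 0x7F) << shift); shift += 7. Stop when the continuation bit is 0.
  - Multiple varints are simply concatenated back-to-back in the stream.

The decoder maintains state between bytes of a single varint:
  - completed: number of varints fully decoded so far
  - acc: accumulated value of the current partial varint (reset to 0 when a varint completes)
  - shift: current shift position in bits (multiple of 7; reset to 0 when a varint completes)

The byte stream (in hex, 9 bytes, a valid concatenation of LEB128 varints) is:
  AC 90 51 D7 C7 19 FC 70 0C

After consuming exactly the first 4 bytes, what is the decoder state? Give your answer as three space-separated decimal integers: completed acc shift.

byte[0]=0xAC cont=1 payload=0x2C: acc |= 44<<0 -> completed=0 acc=44 shift=7
byte[1]=0x90 cont=1 payload=0x10: acc |= 16<<7 -> completed=0 acc=2092 shift=14
byte[2]=0x51 cont=0 payload=0x51: varint #1 complete (value=1329196); reset -> completed=1 acc=0 shift=0
byte[3]=0xD7 cont=1 payload=0x57: acc |= 87<<0 -> completed=1 acc=87 shift=7

Answer: 1 87 7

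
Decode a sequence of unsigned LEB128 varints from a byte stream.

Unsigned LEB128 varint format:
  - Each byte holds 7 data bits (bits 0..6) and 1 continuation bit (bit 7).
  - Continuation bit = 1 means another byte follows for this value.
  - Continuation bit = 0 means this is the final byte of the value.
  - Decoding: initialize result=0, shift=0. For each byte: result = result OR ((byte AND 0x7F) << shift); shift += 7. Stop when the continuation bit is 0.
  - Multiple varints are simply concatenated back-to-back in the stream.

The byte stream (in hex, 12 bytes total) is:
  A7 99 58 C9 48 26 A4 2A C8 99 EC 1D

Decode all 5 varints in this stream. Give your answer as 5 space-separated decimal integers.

  byte[0]=0xA7 cont=1 payload=0x27=39: acc |= 39<<0 -> acc=39 shift=7
  byte[1]=0x99 cont=1 payload=0x19=25: acc |= 25<<7 -> acc=3239 shift=14
  byte[2]=0x58 cont=0 payload=0x58=88: acc |= 88<<14 -> acc=1445031 shift=21 [end]
Varint 1: bytes[0:3] = A7 99 58 -> value 1445031 (3 byte(s))
  byte[3]=0xC9 cont=1 payload=0x49=73: acc |= 73<<0 -> acc=73 shift=7
  byte[4]=0x48 cont=0 payload=0x48=72: acc |= 72<<7 -> acc=9289 shift=14 [end]
Varint 2: bytes[3:5] = C9 48 -> value 9289 (2 byte(s))
  byte[5]=0x26 cont=0 payload=0x26=38: acc |= 38<<0 -> acc=38 shift=7 [end]
Varint 3: bytes[5:6] = 26 -> value 38 (1 byte(s))
  byte[6]=0xA4 cont=1 payload=0x24=36: acc |= 36<<0 -> acc=36 shift=7
  byte[7]=0x2A cont=0 payload=0x2A=42: acc |= 42<<7 -> acc=5412 shift=14 [end]
Varint 4: bytes[6:8] = A4 2A -> value 5412 (2 byte(s))
  byte[8]=0xC8 cont=1 payload=0x48=72: acc |= 72<<0 -> acc=72 shift=7
  byte[9]=0x99 cont=1 payload=0x19=25: acc |= 25<<7 -> acc=3272 shift=14
  byte[10]=0xEC cont=1 payload=0x6C=108: acc |= 108<<14 -> acc=1772744 shift=21
  byte[11]=0x1D cont=0 payload=0x1D=29: acc |= 29<<21 -> acc=62590152 shift=28 [end]
Varint 5: bytes[8:12] = C8 99 EC 1D -> value 62590152 (4 byte(s))

Answer: 1445031 9289 38 5412 62590152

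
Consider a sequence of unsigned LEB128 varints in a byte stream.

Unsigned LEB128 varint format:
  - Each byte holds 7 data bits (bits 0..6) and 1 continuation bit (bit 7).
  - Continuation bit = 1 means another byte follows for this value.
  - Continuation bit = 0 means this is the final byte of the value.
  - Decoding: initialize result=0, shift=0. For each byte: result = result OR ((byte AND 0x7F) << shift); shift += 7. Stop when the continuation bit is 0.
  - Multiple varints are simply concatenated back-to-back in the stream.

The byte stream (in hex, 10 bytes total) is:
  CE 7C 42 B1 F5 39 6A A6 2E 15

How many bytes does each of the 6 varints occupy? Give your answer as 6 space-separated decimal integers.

  byte[0]=0xCE cont=1 payload=0x4E=78: acc |= 78<<0 -> acc=78 shift=7
  byte[1]=0x7C cont=0 payload=0x7C=124: acc |= 124<<7 -> acc=15950 shift=14 [end]
Varint 1: bytes[0:2] = CE 7C -> value 15950 (2 byte(s))
  byte[2]=0x42 cont=0 payload=0x42=66: acc |= 66<<0 -> acc=66 shift=7 [end]
Varint 2: bytes[2:3] = 42 -> value 66 (1 byte(s))
  byte[3]=0xB1 cont=1 payload=0x31=49: acc |= 49<<0 -> acc=49 shift=7
  byte[4]=0xF5 cont=1 payload=0x75=117: acc |= 117<<7 -> acc=15025 shift=14
  byte[5]=0x39 cont=0 payload=0x39=57: acc |= 57<<14 -> acc=948913 shift=21 [end]
Varint 3: bytes[3:6] = B1 F5 39 -> value 948913 (3 byte(s))
  byte[6]=0x6A cont=0 payload=0x6A=106: acc |= 106<<0 -> acc=106 shift=7 [end]
Varint 4: bytes[6:7] = 6A -> value 106 (1 byte(s))
  byte[7]=0xA6 cont=1 payload=0x26=38: acc |= 38<<0 -> acc=38 shift=7
  byte[8]=0x2E cont=0 payload=0x2E=46: acc |= 46<<7 -> acc=5926 shift=14 [end]
Varint 5: bytes[7:9] = A6 2E -> value 5926 (2 byte(s))
  byte[9]=0x15 cont=0 payload=0x15=21: acc |= 21<<0 -> acc=21 shift=7 [end]
Varint 6: bytes[9:10] = 15 -> value 21 (1 byte(s))

Answer: 2 1 3 1 2 1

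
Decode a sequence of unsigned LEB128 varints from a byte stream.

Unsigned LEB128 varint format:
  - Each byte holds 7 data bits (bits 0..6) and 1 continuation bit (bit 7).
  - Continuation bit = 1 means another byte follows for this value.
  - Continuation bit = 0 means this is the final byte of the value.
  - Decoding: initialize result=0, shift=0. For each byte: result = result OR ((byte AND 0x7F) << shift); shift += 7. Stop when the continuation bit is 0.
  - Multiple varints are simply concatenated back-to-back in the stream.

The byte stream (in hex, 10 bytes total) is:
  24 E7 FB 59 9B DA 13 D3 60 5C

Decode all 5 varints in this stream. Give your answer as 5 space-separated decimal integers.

Answer: 36 1474023 322843 12371 92

Derivation:
  byte[0]=0x24 cont=0 payload=0x24=36: acc |= 36<<0 -> acc=36 shift=7 [end]
Varint 1: bytes[0:1] = 24 -> value 36 (1 byte(s))
  byte[1]=0xE7 cont=1 payload=0x67=103: acc |= 103<<0 -> acc=103 shift=7
  byte[2]=0xFB cont=1 payload=0x7B=123: acc |= 123<<7 -> acc=15847 shift=14
  byte[3]=0x59 cont=0 payload=0x59=89: acc |= 89<<14 -> acc=1474023 shift=21 [end]
Varint 2: bytes[1:4] = E7 FB 59 -> value 1474023 (3 byte(s))
  byte[4]=0x9B cont=1 payload=0x1B=27: acc |= 27<<0 -> acc=27 shift=7
  byte[5]=0xDA cont=1 payload=0x5A=90: acc |= 90<<7 -> acc=11547 shift=14
  byte[6]=0x13 cont=0 payload=0x13=19: acc |= 19<<14 -> acc=322843 shift=21 [end]
Varint 3: bytes[4:7] = 9B DA 13 -> value 322843 (3 byte(s))
  byte[7]=0xD3 cont=1 payload=0x53=83: acc |= 83<<0 -> acc=83 shift=7
  byte[8]=0x60 cont=0 payload=0x60=96: acc |= 96<<7 -> acc=12371 shift=14 [end]
Varint 4: bytes[7:9] = D3 60 -> value 12371 (2 byte(s))
  byte[9]=0x5C cont=0 payload=0x5C=92: acc |= 92<<0 -> acc=92 shift=7 [end]
Varint 5: bytes[9:10] = 5C -> value 92 (1 byte(s))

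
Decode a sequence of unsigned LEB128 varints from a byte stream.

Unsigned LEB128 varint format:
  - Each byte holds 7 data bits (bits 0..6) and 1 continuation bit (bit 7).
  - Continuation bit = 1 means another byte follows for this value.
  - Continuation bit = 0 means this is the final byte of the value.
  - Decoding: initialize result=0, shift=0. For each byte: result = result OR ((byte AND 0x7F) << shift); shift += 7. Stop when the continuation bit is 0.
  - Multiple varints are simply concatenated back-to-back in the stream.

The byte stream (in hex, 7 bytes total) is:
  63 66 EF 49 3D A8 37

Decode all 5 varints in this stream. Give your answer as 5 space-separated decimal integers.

  byte[0]=0x63 cont=0 payload=0x63=99: acc |= 99<<0 -> acc=99 shift=7 [end]
Varint 1: bytes[0:1] = 63 -> value 99 (1 byte(s))
  byte[1]=0x66 cont=0 payload=0x66=102: acc |= 102<<0 -> acc=102 shift=7 [end]
Varint 2: bytes[1:2] = 66 -> value 102 (1 byte(s))
  byte[2]=0xEF cont=1 payload=0x6F=111: acc |= 111<<0 -> acc=111 shift=7
  byte[3]=0x49 cont=0 payload=0x49=73: acc |= 73<<7 -> acc=9455 shift=14 [end]
Varint 3: bytes[2:4] = EF 49 -> value 9455 (2 byte(s))
  byte[4]=0x3D cont=0 payload=0x3D=61: acc |= 61<<0 -> acc=61 shift=7 [end]
Varint 4: bytes[4:5] = 3D -> value 61 (1 byte(s))
  byte[5]=0xA8 cont=1 payload=0x28=40: acc |= 40<<0 -> acc=40 shift=7
  byte[6]=0x37 cont=0 payload=0x37=55: acc |= 55<<7 -> acc=7080 shift=14 [end]
Varint 5: bytes[5:7] = A8 37 -> value 7080 (2 byte(s))

Answer: 99 102 9455 61 7080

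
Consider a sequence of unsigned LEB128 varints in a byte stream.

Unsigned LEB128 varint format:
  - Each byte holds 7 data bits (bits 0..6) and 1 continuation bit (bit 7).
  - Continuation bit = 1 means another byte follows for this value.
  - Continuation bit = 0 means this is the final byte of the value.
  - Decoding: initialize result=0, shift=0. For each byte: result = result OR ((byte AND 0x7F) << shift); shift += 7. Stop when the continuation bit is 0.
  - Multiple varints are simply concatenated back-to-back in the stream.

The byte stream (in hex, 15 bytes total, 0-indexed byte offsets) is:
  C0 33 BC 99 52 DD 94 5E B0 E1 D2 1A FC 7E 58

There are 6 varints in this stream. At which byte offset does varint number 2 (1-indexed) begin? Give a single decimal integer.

Answer: 2

Derivation:
  byte[0]=0xC0 cont=1 payload=0x40=64: acc |= 64<<0 -> acc=64 shift=7
  byte[1]=0x33 cont=0 payload=0x33=51: acc |= 51<<7 -> acc=6592 shift=14 [end]
Varint 1: bytes[0:2] = C0 33 -> value 6592 (2 byte(s))
  byte[2]=0xBC cont=1 payload=0x3C=60: acc |= 60<<0 -> acc=60 shift=7
  byte[3]=0x99 cont=1 payload=0x19=25: acc |= 25<<7 -> acc=3260 shift=14
  byte[4]=0x52 cont=0 payload=0x52=82: acc |= 82<<14 -> acc=1346748 shift=21 [end]
Varint 2: bytes[2:5] = BC 99 52 -> value 1346748 (3 byte(s))
  byte[5]=0xDD cont=1 payload=0x5D=93: acc |= 93<<0 -> acc=93 shift=7
  byte[6]=0x94 cont=1 payload=0x14=20: acc |= 20<<7 -> acc=2653 shift=14
  byte[7]=0x5E cont=0 payload=0x5E=94: acc |= 94<<14 -> acc=1542749 shift=21 [end]
Varint 3: bytes[5:8] = DD 94 5E -> value 1542749 (3 byte(s))
  byte[8]=0xB0 cont=1 payload=0x30=48: acc |= 48<<0 -> acc=48 shift=7
  byte[9]=0xE1 cont=1 payload=0x61=97: acc |= 97<<7 -> acc=12464 shift=14
  byte[10]=0xD2 cont=1 payload=0x52=82: acc |= 82<<14 -> acc=1355952 shift=21
  byte[11]=0x1A cont=0 payload=0x1A=26: acc |= 26<<21 -> acc=55881904 shift=28 [end]
Varint 4: bytes[8:12] = B0 E1 D2 1A -> value 55881904 (4 byte(s))
  byte[12]=0xFC cont=1 payload=0x7C=124: acc |= 124<<0 -> acc=124 shift=7
  byte[13]=0x7E cont=0 payload=0x7E=126: acc |= 126<<7 -> acc=16252 shift=14 [end]
Varint 5: bytes[12:14] = FC 7E -> value 16252 (2 byte(s))
  byte[14]=0x58 cont=0 payload=0x58=88: acc |= 88<<0 -> acc=88 shift=7 [end]
Varint 6: bytes[14:15] = 58 -> value 88 (1 byte(s))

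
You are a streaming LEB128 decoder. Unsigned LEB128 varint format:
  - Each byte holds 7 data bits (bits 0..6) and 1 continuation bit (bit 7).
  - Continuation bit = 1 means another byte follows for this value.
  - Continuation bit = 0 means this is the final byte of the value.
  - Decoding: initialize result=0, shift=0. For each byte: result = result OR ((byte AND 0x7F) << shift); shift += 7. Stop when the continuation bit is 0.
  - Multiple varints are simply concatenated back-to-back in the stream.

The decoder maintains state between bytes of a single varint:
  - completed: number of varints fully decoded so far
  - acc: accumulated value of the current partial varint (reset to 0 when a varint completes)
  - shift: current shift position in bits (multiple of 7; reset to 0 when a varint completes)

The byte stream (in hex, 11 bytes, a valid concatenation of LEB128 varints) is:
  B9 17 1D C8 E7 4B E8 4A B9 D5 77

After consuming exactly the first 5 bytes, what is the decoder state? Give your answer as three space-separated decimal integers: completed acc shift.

byte[0]=0xB9 cont=1 payload=0x39: acc |= 57<<0 -> completed=0 acc=57 shift=7
byte[1]=0x17 cont=0 payload=0x17: varint #1 complete (value=3001); reset -> completed=1 acc=0 shift=0
byte[2]=0x1D cont=0 payload=0x1D: varint #2 complete (value=29); reset -> completed=2 acc=0 shift=0
byte[3]=0xC8 cont=1 payload=0x48: acc |= 72<<0 -> completed=2 acc=72 shift=7
byte[4]=0xE7 cont=1 payload=0x67: acc |= 103<<7 -> completed=2 acc=13256 shift=14

Answer: 2 13256 14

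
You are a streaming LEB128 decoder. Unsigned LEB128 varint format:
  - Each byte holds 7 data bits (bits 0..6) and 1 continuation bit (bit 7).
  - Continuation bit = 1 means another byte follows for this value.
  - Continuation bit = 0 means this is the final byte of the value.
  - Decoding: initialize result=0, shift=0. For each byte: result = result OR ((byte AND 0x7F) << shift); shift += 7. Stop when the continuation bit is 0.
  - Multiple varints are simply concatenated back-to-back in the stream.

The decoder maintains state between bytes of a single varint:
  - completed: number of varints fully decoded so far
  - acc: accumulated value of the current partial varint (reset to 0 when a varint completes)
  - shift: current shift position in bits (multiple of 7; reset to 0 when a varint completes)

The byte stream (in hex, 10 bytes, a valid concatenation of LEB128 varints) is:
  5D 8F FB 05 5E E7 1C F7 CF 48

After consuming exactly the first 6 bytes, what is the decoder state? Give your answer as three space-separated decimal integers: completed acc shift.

Answer: 3 103 7

Derivation:
byte[0]=0x5D cont=0 payload=0x5D: varint #1 complete (value=93); reset -> completed=1 acc=0 shift=0
byte[1]=0x8F cont=1 payload=0x0F: acc |= 15<<0 -> completed=1 acc=15 shift=7
byte[2]=0xFB cont=1 payload=0x7B: acc |= 123<<7 -> completed=1 acc=15759 shift=14
byte[3]=0x05 cont=0 payload=0x05: varint #2 complete (value=97679); reset -> completed=2 acc=0 shift=0
byte[4]=0x5E cont=0 payload=0x5E: varint #3 complete (value=94); reset -> completed=3 acc=0 shift=0
byte[5]=0xE7 cont=1 payload=0x67: acc |= 103<<0 -> completed=3 acc=103 shift=7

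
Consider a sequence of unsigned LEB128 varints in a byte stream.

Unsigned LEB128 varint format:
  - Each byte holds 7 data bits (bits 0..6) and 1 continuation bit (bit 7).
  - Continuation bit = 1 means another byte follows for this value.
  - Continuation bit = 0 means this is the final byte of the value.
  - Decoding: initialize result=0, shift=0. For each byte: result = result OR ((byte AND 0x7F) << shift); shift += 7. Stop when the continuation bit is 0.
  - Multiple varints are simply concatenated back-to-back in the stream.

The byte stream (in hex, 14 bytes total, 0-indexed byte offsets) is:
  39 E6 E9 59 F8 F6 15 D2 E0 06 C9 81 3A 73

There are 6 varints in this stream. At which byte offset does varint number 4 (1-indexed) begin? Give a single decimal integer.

Answer: 7

Derivation:
  byte[0]=0x39 cont=0 payload=0x39=57: acc |= 57<<0 -> acc=57 shift=7 [end]
Varint 1: bytes[0:1] = 39 -> value 57 (1 byte(s))
  byte[1]=0xE6 cont=1 payload=0x66=102: acc |= 102<<0 -> acc=102 shift=7
  byte[2]=0xE9 cont=1 payload=0x69=105: acc |= 105<<7 -> acc=13542 shift=14
  byte[3]=0x59 cont=0 payload=0x59=89: acc |= 89<<14 -> acc=1471718 shift=21 [end]
Varint 2: bytes[1:4] = E6 E9 59 -> value 1471718 (3 byte(s))
  byte[4]=0xF8 cont=1 payload=0x78=120: acc |= 120<<0 -> acc=120 shift=7
  byte[5]=0xF6 cont=1 payload=0x76=118: acc |= 118<<7 -> acc=15224 shift=14
  byte[6]=0x15 cont=0 payload=0x15=21: acc |= 21<<14 -> acc=359288 shift=21 [end]
Varint 3: bytes[4:7] = F8 F6 15 -> value 359288 (3 byte(s))
  byte[7]=0xD2 cont=1 payload=0x52=82: acc |= 82<<0 -> acc=82 shift=7
  byte[8]=0xE0 cont=1 payload=0x60=96: acc |= 96<<7 -> acc=12370 shift=14
  byte[9]=0x06 cont=0 payload=0x06=6: acc |= 6<<14 -> acc=110674 shift=21 [end]
Varint 4: bytes[7:10] = D2 E0 06 -> value 110674 (3 byte(s))
  byte[10]=0xC9 cont=1 payload=0x49=73: acc |= 73<<0 -> acc=73 shift=7
  byte[11]=0x81 cont=1 payload=0x01=1: acc |= 1<<7 -> acc=201 shift=14
  byte[12]=0x3A cont=0 payload=0x3A=58: acc |= 58<<14 -> acc=950473 shift=21 [end]
Varint 5: bytes[10:13] = C9 81 3A -> value 950473 (3 byte(s))
  byte[13]=0x73 cont=0 payload=0x73=115: acc |= 115<<0 -> acc=115 shift=7 [end]
Varint 6: bytes[13:14] = 73 -> value 115 (1 byte(s))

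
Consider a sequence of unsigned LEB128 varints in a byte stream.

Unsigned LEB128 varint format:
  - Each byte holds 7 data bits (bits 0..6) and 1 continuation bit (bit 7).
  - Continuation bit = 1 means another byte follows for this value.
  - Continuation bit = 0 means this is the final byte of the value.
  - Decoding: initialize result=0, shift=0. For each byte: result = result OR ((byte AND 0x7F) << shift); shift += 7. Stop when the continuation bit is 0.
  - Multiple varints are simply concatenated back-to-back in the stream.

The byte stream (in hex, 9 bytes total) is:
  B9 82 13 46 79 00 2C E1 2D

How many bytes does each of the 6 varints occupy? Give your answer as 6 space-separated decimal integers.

Answer: 3 1 1 1 1 2

Derivation:
  byte[0]=0xB9 cont=1 payload=0x39=57: acc |= 57<<0 -> acc=57 shift=7
  byte[1]=0x82 cont=1 payload=0x02=2: acc |= 2<<7 -> acc=313 shift=14
  byte[2]=0x13 cont=0 payload=0x13=19: acc |= 19<<14 -> acc=311609 shift=21 [end]
Varint 1: bytes[0:3] = B9 82 13 -> value 311609 (3 byte(s))
  byte[3]=0x46 cont=0 payload=0x46=70: acc |= 70<<0 -> acc=70 shift=7 [end]
Varint 2: bytes[3:4] = 46 -> value 70 (1 byte(s))
  byte[4]=0x79 cont=0 payload=0x79=121: acc |= 121<<0 -> acc=121 shift=7 [end]
Varint 3: bytes[4:5] = 79 -> value 121 (1 byte(s))
  byte[5]=0x00 cont=0 payload=0x00=0: acc |= 0<<0 -> acc=0 shift=7 [end]
Varint 4: bytes[5:6] = 00 -> value 0 (1 byte(s))
  byte[6]=0x2C cont=0 payload=0x2C=44: acc |= 44<<0 -> acc=44 shift=7 [end]
Varint 5: bytes[6:7] = 2C -> value 44 (1 byte(s))
  byte[7]=0xE1 cont=1 payload=0x61=97: acc |= 97<<0 -> acc=97 shift=7
  byte[8]=0x2D cont=0 payload=0x2D=45: acc |= 45<<7 -> acc=5857 shift=14 [end]
Varint 6: bytes[7:9] = E1 2D -> value 5857 (2 byte(s))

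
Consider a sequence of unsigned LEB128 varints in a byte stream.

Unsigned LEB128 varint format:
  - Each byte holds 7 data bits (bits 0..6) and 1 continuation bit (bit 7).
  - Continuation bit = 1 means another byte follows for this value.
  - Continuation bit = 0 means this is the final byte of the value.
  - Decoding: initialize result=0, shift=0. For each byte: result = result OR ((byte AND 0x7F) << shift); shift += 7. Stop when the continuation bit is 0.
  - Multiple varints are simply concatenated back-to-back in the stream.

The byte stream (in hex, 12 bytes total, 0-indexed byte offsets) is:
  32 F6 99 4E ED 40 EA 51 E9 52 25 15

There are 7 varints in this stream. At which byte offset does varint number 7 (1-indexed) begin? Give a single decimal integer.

Answer: 11

Derivation:
  byte[0]=0x32 cont=0 payload=0x32=50: acc |= 50<<0 -> acc=50 shift=7 [end]
Varint 1: bytes[0:1] = 32 -> value 50 (1 byte(s))
  byte[1]=0xF6 cont=1 payload=0x76=118: acc |= 118<<0 -> acc=118 shift=7
  byte[2]=0x99 cont=1 payload=0x19=25: acc |= 25<<7 -> acc=3318 shift=14
  byte[3]=0x4E cont=0 payload=0x4E=78: acc |= 78<<14 -> acc=1281270 shift=21 [end]
Varint 2: bytes[1:4] = F6 99 4E -> value 1281270 (3 byte(s))
  byte[4]=0xED cont=1 payload=0x6D=109: acc |= 109<<0 -> acc=109 shift=7
  byte[5]=0x40 cont=0 payload=0x40=64: acc |= 64<<7 -> acc=8301 shift=14 [end]
Varint 3: bytes[4:6] = ED 40 -> value 8301 (2 byte(s))
  byte[6]=0xEA cont=1 payload=0x6A=106: acc |= 106<<0 -> acc=106 shift=7
  byte[7]=0x51 cont=0 payload=0x51=81: acc |= 81<<7 -> acc=10474 shift=14 [end]
Varint 4: bytes[6:8] = EA 51 -> value 10474 (2 byte(s))
  byte[8]=0xE9 cont=1 payload=0x69=105: acc |= 105<<0 -> acc=105 shift=7
  byte[9]=0x52 cont=0 payload=0x52=82: acc |= 82<<7 -> acc=10601 shift=14 [end]
Varint 5: bytes[8:10] = E9 52 -> value 10601 (2 byte(s))
  byte[10]=0x25 cont=0 payload=0x25=37: acc |= 37<<0 -> acc=37 shift=7 [end]
Varint 6: bytes[10:11] = 25 -> value 37 (1 byte(s))
  byte[11]=0x15 cont=0 payload=0x15=21: acc |= 21<<0 -> acc=21 shift=7 [end]
Varint 7: bytes[11:12] = 15 -> value 21 (1 byte(s))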